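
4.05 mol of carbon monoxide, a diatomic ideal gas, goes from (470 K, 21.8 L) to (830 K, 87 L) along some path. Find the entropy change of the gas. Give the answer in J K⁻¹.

Entropy is a state function: ΔS = nC_V ln(T₂/T₁) + nR ln(V₂/V₁), with C_V = 5R/2 = 20.79 J mol⁻¹ K⁻¹ for a diatomic ideal gas.
ΔS = 4.05 × [20.79 × ln(830/470) + 8.314 × ln(87/21.8)] = 94.5 J/K.

ΔS = 94.5 J/K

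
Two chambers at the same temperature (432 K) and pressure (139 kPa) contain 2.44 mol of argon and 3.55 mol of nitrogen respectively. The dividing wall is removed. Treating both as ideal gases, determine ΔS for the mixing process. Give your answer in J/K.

Mole fractions: x_A = 2.44/5.99 = 0.407, x_B = 0.593.
ΔS_mix = −R(n_A ln x_A + n_B ln x_B) = −8.314 × (2.44 ln 0.407 + 3.55 ln 0.593) = 33.7 J/K.

ΔS_mix = 33.7 J/K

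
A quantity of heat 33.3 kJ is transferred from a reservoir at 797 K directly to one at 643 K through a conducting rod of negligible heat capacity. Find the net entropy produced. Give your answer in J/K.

ΔS_hot = −Q/T_H = −33300/797 = -41.78 J/K and ΔS_cold = +Q/T_C = 33300/643 = 51.79 J/K.
ΔS_total = -41.78 + 51.79 = 10 J/K, positive as the second law requires.

ΔS_total = 10 J/K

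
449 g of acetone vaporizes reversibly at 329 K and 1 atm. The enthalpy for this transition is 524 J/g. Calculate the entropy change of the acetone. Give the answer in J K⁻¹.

ΔS = 715 J/K

Heat absorbed by the substance: Q = mL = 449 × 524 = 235276 J.
At constant T, ΔS = Q_rev/T = 235276 / 329 = 715 J/K.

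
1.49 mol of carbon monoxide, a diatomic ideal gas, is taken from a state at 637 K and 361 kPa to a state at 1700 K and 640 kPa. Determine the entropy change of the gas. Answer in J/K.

ΔS = nC_p ln(T₂/T₁) − nR ln(P₂/P₁), with C_p = 7R/2 = 29.1 J mol⁻¹ K⁻¹ for a diatomic ideal gas.
ΔS = 1.49 × [29.1 × ln(1700/637) − 8.314 × ln(640/361)] = 35.5 J/K.

ΔS = 35.5 J/K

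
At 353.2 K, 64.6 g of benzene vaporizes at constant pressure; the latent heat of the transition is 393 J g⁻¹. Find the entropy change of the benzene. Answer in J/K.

ΔS = 71.9 J/K

Heat absorbed by the substance: Q = mL = 64.6 × 393 = 25387.8 J.
At constant T, ΔS = Q_rev/T = 25387.8 / 353.2 = 71.9 J/K.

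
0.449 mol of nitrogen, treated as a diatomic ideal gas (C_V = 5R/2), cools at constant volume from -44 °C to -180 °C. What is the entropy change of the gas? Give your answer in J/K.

ΔS = -8.4 J/K

In kelvin: T₁ = 229.15 K, T₂ = 93.15 K. At constant volume, ΔS = nC_V ln(T₂/T₁) with C_V = 5R/2 = 20.79 J mol⁻¹ K⁻¹.
ΔS = 0.449 × 20.79 × ln(93.15/229.15) = -8.4 J/K.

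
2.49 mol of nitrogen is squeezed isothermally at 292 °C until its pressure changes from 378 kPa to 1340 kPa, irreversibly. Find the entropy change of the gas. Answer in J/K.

ΔS_gas = -26.2 J/K

Entropy is a state function, so ΔS_gas depends only on the end states.
For an isothermal ideal gas ΔS_gas = nR ln(P₁/P₂) = 2.49 × 8.314 × ln(378/1340) = -26.2 J/K.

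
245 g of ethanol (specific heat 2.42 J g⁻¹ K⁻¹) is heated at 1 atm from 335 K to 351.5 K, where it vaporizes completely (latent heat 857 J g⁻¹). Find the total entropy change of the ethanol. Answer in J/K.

ΔS = 626 J/K

Warming step: ΔS₁ = m c ln(T_tr/T_i) = 245 × 2.42 × ln(351.5/335) = 28.51 J/K.
Phase change: ΔS₂ = +mL/T_tr = 245 × 857 / 351.5 = 597.3 J/K.
ΔS_total = (28.51) + (597.3) = 626 J/K.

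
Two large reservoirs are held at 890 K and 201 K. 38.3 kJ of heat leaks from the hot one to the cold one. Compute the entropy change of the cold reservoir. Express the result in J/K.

ΔS_cold = 191 J/K

The cold reservoir gains heat Q, so ΔS_cold = +Q/T_C = 38300/201 = 191 J/K.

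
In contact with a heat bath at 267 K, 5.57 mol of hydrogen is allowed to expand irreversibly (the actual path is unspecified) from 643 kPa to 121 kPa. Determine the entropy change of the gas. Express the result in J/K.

Entropy is a state function, so ΔS_gas depends only on the end states.
For an isothermal ideal gas ΔS_gas = nR ln(P₁/P₂) = 5.57 × 8.314 × ln(643/121) = 77.4 J/K.

ΔS_gas = 77.4 J/K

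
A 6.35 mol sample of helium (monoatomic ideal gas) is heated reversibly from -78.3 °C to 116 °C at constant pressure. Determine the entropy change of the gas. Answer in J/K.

In kelvin: T₁ = 194.85 K, T₂ = 389.15 K. At constant pressure, ΔS = nC_p ln(T₂/T₁) with C_p = 5R/2 = 20.79 J mol⁻¹ K⁻¹.
ΔS = 6.35 × 20.79 × ln(389.15/194.85) = 91.3 J/K.

ΔS = 91.3 J/K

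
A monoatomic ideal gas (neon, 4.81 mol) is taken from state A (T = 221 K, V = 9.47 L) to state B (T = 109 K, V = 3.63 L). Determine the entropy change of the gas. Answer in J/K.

Entropy is a state function: ΔS = nC_V ln(T₂/T₁) + nR ln(V₂/V₁), with C_V = 3R/2 = 12.47 J mol⁻¹ K⁻¹ for a monoatomic ideal gas.
ΔS = 4.81 × [12.47 × ln(109/221) + 8.314 × ln(3.63/9.47)] = -80.7 J/K.

ΔS = -80.7 J/K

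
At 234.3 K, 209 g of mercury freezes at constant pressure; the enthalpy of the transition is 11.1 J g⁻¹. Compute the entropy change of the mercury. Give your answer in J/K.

Heat released by the substance: Q = −mL = −209 × 11.1 = −2319.9 J.
At constant T, ΔS = Q_rev/T = −2319.9 / 234.3 = -9.9 J/K.

ΔS = -9.9 J/K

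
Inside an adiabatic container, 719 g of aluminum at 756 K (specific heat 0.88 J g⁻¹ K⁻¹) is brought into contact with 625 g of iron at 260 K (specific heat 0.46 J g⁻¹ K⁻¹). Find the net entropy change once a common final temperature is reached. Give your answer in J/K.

Energy balance: T_f = (m₁c₁T₁ + m₂c₂T₂)/(m₁c₁ + m₂c₂) = 601.04 K.
ΔS₁ = m₁c₁ ln(T_f/T₁) = 632.72 × ln(601.04/756) = -145.1 J/K.
ΔS₂ = m₂c₂ ln(T_f/T₂) = 287.5 × ln(601.04/260) = 240.9 J/K.
ΔS_total = -145.1 + 240.9 = 95.8 J/K.

ΔS_total = 95.8 J/K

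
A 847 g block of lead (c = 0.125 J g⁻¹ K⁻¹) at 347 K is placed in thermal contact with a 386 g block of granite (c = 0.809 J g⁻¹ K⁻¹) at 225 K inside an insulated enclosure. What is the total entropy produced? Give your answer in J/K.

Energy balance: T_f = (m₁c₁T₁ + m₂c₂T₂)/(m₁c₁ + m₂c₂) = 255.89 K.
ΔS₁ = m₁c₁ ln(T_f/T₁) = 105.875 × ln(255.89/347) = -32.247 J/K.
ΔS₂ = m₂c₂ ln(T_f/T₂) = 312.274 × ln(255.89/225) = 40.174 J/K.
ΔS_total = -32.247 + 40.174 = 7.93 J/K.

ΔS_total = 7.93 J/K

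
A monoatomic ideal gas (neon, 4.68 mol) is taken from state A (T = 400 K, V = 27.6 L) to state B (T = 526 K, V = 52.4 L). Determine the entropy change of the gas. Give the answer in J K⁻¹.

ΔS = 40.9 J/K

Entropy is a state function: ΔS = nC_V ln(T₂/T₁) + nR ln(V₂/V₁), with C_V = 3R/2 = 12.47 J mol⁻¹ K⁻¹ for a monoatomic ideal gas.
ΔS = 4.68 × [12.47 × ln(526/400) + 8.314 × ln(52.4/27.6)] = 40.9 J/K.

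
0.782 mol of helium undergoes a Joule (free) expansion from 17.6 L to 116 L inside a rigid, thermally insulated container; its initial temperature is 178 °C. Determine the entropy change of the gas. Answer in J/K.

ΔS_gas = 12.3 J/K

No heat is exchanged and no work is done, so the ideal-gas temperature stays constant.
Entropy is a state function; using a reversible isothermal path, ΔS_gas = nR ln(V₂/V₁) = 0.782 × 8.314 × ln(116/17.6) = 12.3 J/K.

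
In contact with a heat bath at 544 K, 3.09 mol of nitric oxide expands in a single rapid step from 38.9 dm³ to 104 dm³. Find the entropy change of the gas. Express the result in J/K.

ΔS_gas = 25.3 J/K

Entropy is a state function, so ΔS_gas depends only on the end states.
For an isothermal ideal gas ΔS_gas = nR ln(V₂/V₁) = 3.09 × 8.314 × ln(104/38.9) = 25.3 J/K.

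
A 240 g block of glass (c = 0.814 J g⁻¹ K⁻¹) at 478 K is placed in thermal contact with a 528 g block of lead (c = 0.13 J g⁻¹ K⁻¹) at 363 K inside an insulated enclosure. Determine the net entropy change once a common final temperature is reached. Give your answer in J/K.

ΔS_total = 1.84 J/K

Energy balance: T_f = (m₁c₁T₁ + m₂c₂T₂)/(m₁c₁ + m₂c₂) = 448.1 K.
ΔS₁ = m₁c₁ ln(T_f/T₁) = 195.36 × ln(448.1/478) = -12.62 J/K.
ΔS₂ = m₂c₂ ln(T_f/T₂) = 68.64 × ln(448.1/363) = 14.46 J/K.
ΔS_total = -12.62 + 14.46 = 1.84 J/K.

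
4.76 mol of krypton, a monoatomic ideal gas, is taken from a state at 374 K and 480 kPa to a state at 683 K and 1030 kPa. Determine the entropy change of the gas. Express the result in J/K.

ΔS = nC_p ln(T₂/T₁) − nR ln(P₂/P₁), with C_p = 5R/2 = 20.79 J mol⁻¹ K⁻¹ for a monoatomic ideal gas.
ΔS = 4.76 × [20.79 × ln(683/374) − 8.314 × ln(1030/480)] = 29.4 J/K.

ΔS = 29.4 J/K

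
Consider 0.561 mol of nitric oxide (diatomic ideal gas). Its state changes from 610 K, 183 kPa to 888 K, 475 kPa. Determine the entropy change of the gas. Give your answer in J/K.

ΔS = 1.68 J/K

ΔS = nC_p ln(T₂/T₁) − nR ln(P₂/P₁), with C_p = 7R/2 = 29.1 J mol⁻¹ K⁻¹ for a diatomic ideal gas.
ΔS = 0.561 × [29.1 × ln(888/610) − 8.314 × ln(475/183)] = 1.68 J/K.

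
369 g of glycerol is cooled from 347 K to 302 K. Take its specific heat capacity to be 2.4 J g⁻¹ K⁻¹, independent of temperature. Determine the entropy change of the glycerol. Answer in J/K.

ΔS = ∫dQ_rev/T = m c ln(T₂/T₁) = 369 × 2.4 × ln(302/347) = -123 J/K.

ΔS = -123 J/K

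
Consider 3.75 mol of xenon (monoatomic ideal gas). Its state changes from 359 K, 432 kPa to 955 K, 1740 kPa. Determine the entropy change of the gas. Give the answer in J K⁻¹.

ΔS = nC_p ln(T₂/T₁) − nR ln(P₂/P₁), with C_p = 5R/2 = 20.79 J mol⁻¹ K⁻¹ for a monoatomic ideal gas.
ΔS = 3.75 × [20.79 × ln(955/359) − 8.314 × ln(1740/432)] = 32.8 J/K.

ΔS = 32.8 J/K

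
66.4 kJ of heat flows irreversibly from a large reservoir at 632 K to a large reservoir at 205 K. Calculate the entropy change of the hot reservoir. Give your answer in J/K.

The hot reservoir loses heat Q, so ΔS_hot = −Q/T_H = −66400/632 = -105 J/K.

ΔS_hot = -105 J/K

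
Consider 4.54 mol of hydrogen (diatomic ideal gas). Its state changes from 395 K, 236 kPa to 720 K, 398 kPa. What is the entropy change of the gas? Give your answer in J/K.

ΔS = nC_p ln(T₂/T₁) − nR ln(P₂/P₁), with C_p = 7R/2 = 29.1 J mol⁻¹ K⁻¹ for a diatomic ideal gas.
ΔS = 4.54 × [29.1 × ln(720/395) − 8.314 × ln(398/236)] = 59.6 J/K.

ΔS = 59.6 J/K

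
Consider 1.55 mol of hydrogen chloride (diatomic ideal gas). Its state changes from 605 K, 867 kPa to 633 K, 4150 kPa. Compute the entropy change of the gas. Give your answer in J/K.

ΔS = nC_p ln(T₂/T₁) − nR ln(P₂/P₁), with C_p = 7R/2 = 29.1 J mol⁻¹ K⁻¹ for a diatomic ideal gas.
ΔS = 1.55 × [29.1 × ln(633/605) − 8.314 × ln(4150/867)] = -18.1 J/K.

ΔS = -18.1 J/K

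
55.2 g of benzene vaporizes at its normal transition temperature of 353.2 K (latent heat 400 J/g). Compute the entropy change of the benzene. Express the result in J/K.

Heat absorbed by the substance: Q = mL = 55.2 × 400 = 22080 J.
At constant T, ΔS = Q_rev/T = 22080 / 353.2 = 62.5 J/K.

ΔS = 62.5 J/K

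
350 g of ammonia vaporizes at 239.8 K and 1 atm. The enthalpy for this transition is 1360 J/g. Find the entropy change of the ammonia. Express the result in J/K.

ΔS = 1980 J/K

Heat absorbed by the substance: Q = mL = 350 × 1360 = 476000 J.
At constant T, ΔS = Q_rev/T = 476000 / 239.8 = 1980 J/K.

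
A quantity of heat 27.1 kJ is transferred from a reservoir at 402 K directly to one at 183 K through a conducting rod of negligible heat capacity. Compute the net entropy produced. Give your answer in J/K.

ΔS_total = 80.7 J/K

ΔS_hot = −Q/T_H = −27100/402 = -67.41 J/K and ΔS_cold = +Q/T_C = 27100/183 = 148.1 J/K.
ΔS_total = -67.41 + 148.1 = 80.7 J/K, positive as the second law requires.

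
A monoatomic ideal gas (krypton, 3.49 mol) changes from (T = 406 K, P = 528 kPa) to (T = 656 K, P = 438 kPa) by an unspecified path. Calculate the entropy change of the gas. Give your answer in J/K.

ΔS = nC_p ln(T₂/T₁) − nR ln(P₂/P₁), with C_p = 5R/2 = 20.79 J mol⁻¹ K⁻¹ for a monoatomic ideal gas.
ΔS = 3.49 × [20.79 × ln(656/406) − 8.314 × ln(438/528)] = 40.2 J/K.

ΔS = 40.2 J/K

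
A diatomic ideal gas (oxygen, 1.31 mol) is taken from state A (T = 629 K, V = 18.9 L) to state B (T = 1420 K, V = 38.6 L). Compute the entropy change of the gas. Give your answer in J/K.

ΔS = 29.9 J/K

Entropy is a state function: ΔS = nC_V ln(T₂/T₁) + nR ln(V₂/V₁), with C_V = 5R/2 = 20.79 J mol⁻¹ K⁻¹ for a diatomic ideal gas.
ΔS = 1.31 × [20.79 × ln(1420/629) + 8.314 × ln(38.6/18.9)] = 29.9 J/K.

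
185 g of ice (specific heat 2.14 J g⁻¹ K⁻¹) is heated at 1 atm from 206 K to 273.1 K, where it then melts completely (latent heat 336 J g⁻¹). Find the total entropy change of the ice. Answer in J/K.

ΔS = 339 J/K

Warming step: ΔS₁ = m c ln(T_tr/T_i) = 185 × 2.14 × ln(273.1/206) = 111.6 J/K.
Phase change: ΔS₂ = +mL/T_tr = 185 × 336 / 273.1 = 227.6 J/K.
ΔS_total = (111.6) + (227.6) = 339 J/K.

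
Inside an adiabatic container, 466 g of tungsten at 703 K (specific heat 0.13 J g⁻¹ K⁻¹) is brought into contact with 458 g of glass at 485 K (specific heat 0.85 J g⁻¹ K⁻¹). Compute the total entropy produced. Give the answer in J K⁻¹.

ΔS_total = 3.95 J/K

Energy balance: T_f = (m₁c₁T₁ + m₂c₂T₂)/(m₁c₁ + m₂c₂) = 514.36 K.
ΔS₁ = m₁c₁ ln(T_f/T₁) = 60.58 × ln(514.36/703) = -18.93 J/K.
ΔS₂ = m₂c₂ ln(T_f/T₂) = 389.3 × ln(514.36/485) = 22.88 J/K.
ΔS_total = -18.93 + 22.88 = 3.95 J/K.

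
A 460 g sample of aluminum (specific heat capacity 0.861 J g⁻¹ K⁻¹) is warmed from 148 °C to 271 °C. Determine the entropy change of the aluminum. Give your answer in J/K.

ΔS = 101 J/K

In kelvin: T₁ = 421.15 K, T₂ = 544.15 K. ΔS = ∫dQ_rev/T = m c ln(T₂/T₁) = 460 × 0.861 × ln(544.15/421.15) = 101 J/K.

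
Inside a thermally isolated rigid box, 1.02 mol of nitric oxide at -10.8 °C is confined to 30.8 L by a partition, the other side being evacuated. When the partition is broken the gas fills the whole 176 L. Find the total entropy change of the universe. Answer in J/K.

ΔS_universe = 14.8 J/K

No heat is exchanged and no work is done, so the ideal-gas temperature stays constant.
Entropy is a state function; using a reversible isothermal path, ΔS_gas = nR ln(V₂/V₁) = 1.02 × 8.314 × ln(176/30.8) = 14.8 J/K.
The insulated surroundings exchange no heat, so ΔS_surr = 0 and ΔS_universe = ΔS_gas.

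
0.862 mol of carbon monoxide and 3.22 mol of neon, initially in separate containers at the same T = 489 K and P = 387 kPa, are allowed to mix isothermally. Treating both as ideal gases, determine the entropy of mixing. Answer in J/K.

Mole fractions: x_A = 0.862/4.08 = 0.211, x_B = 0.789.
ΔS_mix = −R(n_A ln x_A + n_B ln x_B) = −8.314 × (0.862 ln 0.211 + 3.22 ln 0.789) = 17.5 J/K.

ΔS_mix = 17.5 J/K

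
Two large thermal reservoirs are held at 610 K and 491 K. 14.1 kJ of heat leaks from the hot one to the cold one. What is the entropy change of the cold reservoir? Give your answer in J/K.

ΔS_cold = 28.7 J/K

The cold reservoir gains heat Q, so ΔS_cold = +Q/T_C = 14100/491 = 28.7 J/K.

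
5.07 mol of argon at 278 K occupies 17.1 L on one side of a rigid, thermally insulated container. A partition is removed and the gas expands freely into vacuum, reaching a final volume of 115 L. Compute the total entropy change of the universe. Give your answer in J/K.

For an ideal gas in free expansion Q = 0 and W = 0, so T is unchanged.
Entropy is a state function; using a reversible isothermal path, ΔS_gas = nR ln(V₂/V₁) = 5.07 × 8.314 × ln(115/17.1) = 80.3 J/K.
The insulated surroundings exchange no heat, so ΔS_surr = 0 and ΔS_universe = ΔS_gas.

ΔS_universe = 80.3 J/K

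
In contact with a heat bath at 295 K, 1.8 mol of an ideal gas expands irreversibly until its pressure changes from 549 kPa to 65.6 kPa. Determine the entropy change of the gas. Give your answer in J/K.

Entropy is a state function, so ΔS_gas depends only on the end states.
For an isothermal ideal gas ΔS_gas = nR ln(P₁/P₂) = 1.8 × 8.314 × ln(549/65.6) = 31.8 J/K.

ΔS_gas = 31.8 J/K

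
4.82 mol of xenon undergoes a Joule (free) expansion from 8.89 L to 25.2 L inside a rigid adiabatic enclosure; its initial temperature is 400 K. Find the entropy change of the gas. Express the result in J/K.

ΔS_gas = 41.8 J/K

For an ideal gas in free expansion Q = 0 and W = 0, so T is unchanged.
Entropy is a state function; using a reversible isothermal path, ΔS_gas = nR ln(V₂/V₁) = 4.82 × 8.314 × ln(25.2/8.89) = 41.8 J/K.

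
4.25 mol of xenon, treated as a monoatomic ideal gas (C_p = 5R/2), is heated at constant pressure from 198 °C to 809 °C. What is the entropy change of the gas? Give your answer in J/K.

In kelvin: T₁ = 471.15 K, T₂ = 1082.15 K. At constant pressure, ΔS = nC_p ln(T₂/T₁) with C_p = 5R/2 = 20.79 J mol⁻¹ K⁻¹.
ΔS = 4.25 × 20.79 × ln(1082.15/471.15) = 73.5 J/K.

ΔS = 73.5 J/K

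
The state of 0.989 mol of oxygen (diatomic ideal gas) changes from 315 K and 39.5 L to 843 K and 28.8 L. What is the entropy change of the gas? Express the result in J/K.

Entropy is a state function: ΔS = nC_V ln(T₂/T₁) + nR ln(V₂/V₁), with C_V = 5R/2 = 20.79 J mol⁻¹ K⁻¹ for a diatomic ideal gas.
ΔS = 0.989 × [20.79 × ln(843/315) + 8.314 × ln(28.8/39.5)] = 17.6 J/K.

ΔS = 17.6 J/K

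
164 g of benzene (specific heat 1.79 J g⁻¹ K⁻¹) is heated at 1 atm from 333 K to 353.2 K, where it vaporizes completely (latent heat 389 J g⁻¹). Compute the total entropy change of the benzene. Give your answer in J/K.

Warming step: ΔS₁ = m c ln(T_tr/T_i) = 164 × 1.79 × ln(353.2/333) = 17.29 J/K.
Phase change: ΔS₂ = +mL/T_tr = 164 × 389 / 353.2 = 180.6 J/K.
ΔS_total = (17.29) + (180.6) = 198 J/K.

ΔS = 198 J/K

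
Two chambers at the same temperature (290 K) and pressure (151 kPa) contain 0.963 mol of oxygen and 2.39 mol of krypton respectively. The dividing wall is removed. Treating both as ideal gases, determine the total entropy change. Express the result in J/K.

Mole fractions: x_A = 0.963/3.35 = 0.287, x_B = 0.713.
ΔS_mix = −R(n_A ln x_A + n_B ln x_B) = −8.314 × (0.963 ln 0.287 + 2.39 ln 0.713) = 16.7 J/K.

ΔS_mix = 16.7 J/K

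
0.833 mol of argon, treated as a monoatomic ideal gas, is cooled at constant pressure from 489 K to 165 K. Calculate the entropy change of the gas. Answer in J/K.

At constant pressure, ΔS = nC_p ln(T₂/T₁) with C_p = 5R/2 = 20.79 J mol⁻¹ K⁻¹.
ΔS = 0.833 × 20.79 × ln(165/489) = -18.8 J/K.

ΔS = -18.8 J/K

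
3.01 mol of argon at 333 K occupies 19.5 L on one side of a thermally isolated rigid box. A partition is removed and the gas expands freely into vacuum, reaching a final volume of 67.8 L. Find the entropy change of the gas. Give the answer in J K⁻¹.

ΔS_gas = 31.2 J/K

No heat is exchanged and no work is done, so the ideal-gas temperature stays constant.
Entropy is a state function; using a reversible isothermal path, ΔS_gas = nR ln(V₂/V₁) = 3.01 × 8.314 × ln(67.8/19.5) = 31.2 J/K.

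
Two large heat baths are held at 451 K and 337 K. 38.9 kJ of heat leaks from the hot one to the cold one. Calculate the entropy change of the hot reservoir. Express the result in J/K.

The hot reservoir loses heat Q, so ΔS_hot = −Q/T_H = −38900/451 = -86.3 J/K.

ΔS_hot = -86.3 J/K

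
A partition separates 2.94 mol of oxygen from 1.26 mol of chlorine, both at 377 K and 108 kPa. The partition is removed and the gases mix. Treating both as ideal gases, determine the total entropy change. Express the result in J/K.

Mole fractions: x_A = 2.94/4.2 = 0.7, x_B = 0.3.
ΔS_mix = −R(n_A ln x_A + n_B ln x_B) = −8.314 × (2.94 ln 0.7 + 1.26 ln 0.3) = 21.3 J/K.

ΔS_mix = 21.3 J/K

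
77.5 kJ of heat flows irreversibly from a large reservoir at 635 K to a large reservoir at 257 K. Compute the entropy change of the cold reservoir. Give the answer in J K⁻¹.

The cold reservoir gains heat Q, so ΔS_cold = +Q/T_C = 77500/257 = 302 J/K.

ΔS_cold = 302 J/K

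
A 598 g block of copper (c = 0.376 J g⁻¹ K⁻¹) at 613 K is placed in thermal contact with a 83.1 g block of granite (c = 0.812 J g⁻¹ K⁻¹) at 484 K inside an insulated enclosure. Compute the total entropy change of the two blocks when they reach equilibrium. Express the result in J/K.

ΔS_total = 1.39 J/K

Energy balance: T_f = (m₁c₁T₁ + m₂c₂T₂)/(m₁c₁ + m₂c₂) = 583.22 K.
ΔS₁ = m₁c₁ ln(T_f/T₁) = 224.848 × ln(583.22/613) = -11.196 J/K.
ΔS₂ = m₂c₂ ln(T_f/T₂) = 67.4772 × ln(583.22/484) = 12.583 J/K.
ΔS_total = -11.196 + 12.583 = 1.39 J/K.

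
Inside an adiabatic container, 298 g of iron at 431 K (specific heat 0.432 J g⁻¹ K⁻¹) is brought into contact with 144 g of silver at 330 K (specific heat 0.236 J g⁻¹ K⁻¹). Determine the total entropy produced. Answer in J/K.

ΔS_total = 0.909 J/K

Energy balance: T_f = (m₁c₁T₁ + m₂c₂T₂)/(m₁c₁ + m₂c₂) = 409.91 K.
ΔS₁ = m₁c₁ ln(T_f/T₁) = 128.736 × ln(409.91/431) = -6.46 J/K.
ΔS₂ = m₂c₂ ln(T_f/T₂) = 33.984 × ln(409.91/330) = 7.369 J/K.
ΔS_total = -6.46 + 7.369 = 0.909 J/K.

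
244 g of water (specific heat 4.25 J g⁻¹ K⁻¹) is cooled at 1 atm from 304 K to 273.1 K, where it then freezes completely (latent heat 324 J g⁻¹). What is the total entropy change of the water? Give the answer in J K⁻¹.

ΔS = -401 J/K

Cooling step: ΔS₁ = m c ln(T_tr/T_i) = 244 × 4.25 × ln(273.1/304) = -111.2 J/K.
Phase change: ΔS₂ = −mL/T_tr = −244 × 324 / 273.1 = -289.5 J/K.
ΔS_total = (-111.2) + (-289.5) = -401 J/K.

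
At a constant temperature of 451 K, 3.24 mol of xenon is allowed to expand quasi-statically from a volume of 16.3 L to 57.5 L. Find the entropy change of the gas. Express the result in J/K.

For an isothermal ideal gas ΔS_gas = nR ln(V₂/V₁) = 3.24 × 8.314 × ln(57.5/16.3) = 34 J/K.

ΔS_gas = 34 J/K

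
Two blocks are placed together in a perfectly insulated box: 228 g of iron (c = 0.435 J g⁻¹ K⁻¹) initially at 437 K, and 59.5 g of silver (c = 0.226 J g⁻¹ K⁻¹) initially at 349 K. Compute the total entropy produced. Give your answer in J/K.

Energy balance: T_f = (m₁c₁T₁ + m₂c₂T₂)/(m₁c₁ + m₂c₂) = 426.49 K.
ΔS₁ = m₁c₁ ln(T_f/T₁) = 99.18 × ln(426.49/437) = -2.4137 J/K.
ΔS₂ = m₂c₂ ln(T_f/T₂) = 13.447 × ln(426.49/349) = 2.6965 J/K.
ΔS_total = -2.4137 + 2.6965 = 0.283 J/K.

ΔS_total = 0.283 J/K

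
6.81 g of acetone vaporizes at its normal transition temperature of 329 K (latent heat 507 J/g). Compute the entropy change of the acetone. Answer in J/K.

ΔS = 10.5 J/K

Heat absorbed by the substance: Q = mL = 6.81 × 507 = 3452.67 J.
At constant T, ΔS = Q_rev/T = 3452.67 / 329 = 10.5 J/K.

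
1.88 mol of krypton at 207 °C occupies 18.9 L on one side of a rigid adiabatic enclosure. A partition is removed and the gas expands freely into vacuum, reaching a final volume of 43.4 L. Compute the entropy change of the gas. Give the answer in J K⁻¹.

ΔS_gas = 13 J/K

No heat is exchanged and no work is done, so the ideal-gas temperature stays constant.
Entropy is a state function; using a reversible isothermal path, ΔS_gas = nR ln(V₂/V₁) = 1.88 × 8.314 × ln(43.4/18.9) = 13 J/K.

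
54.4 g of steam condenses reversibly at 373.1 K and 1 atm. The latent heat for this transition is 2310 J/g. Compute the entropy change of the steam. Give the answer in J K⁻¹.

Heat released by the substance: Q = −mL = −54.4 × 2310 = −125664 J.
At constant T, ΔS = Q_rev/T = −125664 / 373.1 = -337 J/K.

ΔS = -337 J/K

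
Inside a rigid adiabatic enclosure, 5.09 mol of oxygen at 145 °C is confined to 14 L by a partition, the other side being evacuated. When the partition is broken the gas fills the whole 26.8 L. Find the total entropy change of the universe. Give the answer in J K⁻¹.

ΔS_universe = 27.5 J/K

No heat is exchanged and no work is done, so the ideal-gas temperature stays constant.
Entropy is a state function; using a reversible isothermal path, ΔS_gas = nR ln(V₂/V₁) = 5.09 × 8.314 × ln(26.8/14) = 27.5 J/K.
The insulated surroundings exchange no heat, so ΔS_surr = 0 and ΔS_universe = ΔS_gas.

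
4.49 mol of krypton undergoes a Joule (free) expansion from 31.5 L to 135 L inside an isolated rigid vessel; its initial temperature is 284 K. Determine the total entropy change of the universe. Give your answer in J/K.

ΔS_universe = 54.3 J/K

No heat is exchanged and no work is done, so the ideal-gas temperature stays constant.
Entropy is a state function; using a reversible isothermal path, ΔS_gas = nR ln(V₂/V₁) = 4.49 × 8.314 × ln(135/31.5) = 54.3 J/K.
The insulated surroundings exchange no heat, so ΔS_surr = 0 and ΔS_universe = ΔS_gas.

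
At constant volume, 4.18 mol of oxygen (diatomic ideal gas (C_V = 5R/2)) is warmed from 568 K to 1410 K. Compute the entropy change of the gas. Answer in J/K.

At constant volume, ΔS = nC_V ln(T₂/T₁) with C_V = 5R/2 = 20.79 J mol⁻¹ K⁻¹.
ΔS = 4.18 × 20.79 × ln(1410/568) = 79 J/K.

ΔS = 79 J/K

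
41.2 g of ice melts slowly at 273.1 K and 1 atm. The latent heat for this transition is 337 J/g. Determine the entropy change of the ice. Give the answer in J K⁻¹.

ΔS = 50.8 J/K

Heat absorbed by the substance: Q = mL = 41.2 × 337 = 13884.4 J.
At constant T, ΔS = Q_rev/T = 13884.4 / 273.1 = 50.8 J/K.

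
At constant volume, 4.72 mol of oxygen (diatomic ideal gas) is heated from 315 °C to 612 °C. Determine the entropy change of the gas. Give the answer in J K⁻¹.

ΔS = 40.1 J/K

In kelvin: T₁ = 588.15 K, T₂ = 885.15 K. At constant volume, ΔS = nC_V ln(T₂/T₁) with C_V = 5R/2 = 20.79 J mol⁻¹ K⁻¹.
ΔS = 4.72 × 20.79 × ln(885.15/588.15) = 40.1 J/K.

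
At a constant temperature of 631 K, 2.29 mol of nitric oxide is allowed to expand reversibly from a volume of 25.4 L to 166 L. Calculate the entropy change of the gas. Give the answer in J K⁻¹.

ΔS_gas = 35.7 J/K

For an isothermal ideal gas ΔS_gas = nR ln(V₂/V₁) = 2.29 × 8.314 × ln(166/25.4) = 35.7 J/K.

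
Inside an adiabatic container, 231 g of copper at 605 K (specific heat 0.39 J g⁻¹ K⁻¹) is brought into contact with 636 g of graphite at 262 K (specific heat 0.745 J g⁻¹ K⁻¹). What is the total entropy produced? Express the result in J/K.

ΔS_total = 31.7 J/K

Energy balance: T_f = (m₁c₁T₁ + m₂c₂T₂)/(m₁c₁ + m₂c₂) = 316.8 K.
ΔS₁ = m₁c₁ ln(T_f/T₁) = 90.09 × ln(316.8/605) = -58.29 J/K.
ΔS₂ = m₂c₂ ln(T_f/T₂) = 473.82 × ln(316.8/262) = 89.99 J/K.
ΔS_total = -58.29 + 89.99 = 31.7 J/K.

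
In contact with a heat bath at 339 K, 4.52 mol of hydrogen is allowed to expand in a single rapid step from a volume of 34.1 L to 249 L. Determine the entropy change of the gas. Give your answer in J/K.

Entropy is a state function, so ΔS_gas depends only on the end states.
For an isothermal ideal gas ΔS_gas = nR ln(V₂/V₁) = 4.52 × 8.314 × ln(249/34.1) = 74.7 J/K.

ΔS_gas = 74.7 J/K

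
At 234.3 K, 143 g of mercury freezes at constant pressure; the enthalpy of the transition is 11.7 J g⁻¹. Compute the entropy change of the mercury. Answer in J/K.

Heat released by the substance: Q = −mL = −143 × 11.7 = −1673.1 J.
At constant T, ΔS = Q_rev/T = −1673.1 / 234.3 = -7.14 J/K.

ΔS = -7.14 J/K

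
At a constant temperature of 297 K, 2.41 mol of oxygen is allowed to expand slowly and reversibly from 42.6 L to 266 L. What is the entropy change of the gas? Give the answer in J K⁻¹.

ΔS_gas = 36.7 J/K

For an isothermal ideal gas ΔS_gas = nR ln(V₂/V₁) = 2.41 × 8.314 × ln(266/42.6) = 36.7 J/K.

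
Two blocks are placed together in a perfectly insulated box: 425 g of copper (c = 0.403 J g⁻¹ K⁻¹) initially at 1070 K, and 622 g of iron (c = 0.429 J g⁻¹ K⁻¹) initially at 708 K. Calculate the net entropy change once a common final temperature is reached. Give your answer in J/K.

ΔS_total = 9.1 J/K

Energy balance: T_f = (m₁c₁T₁ + m₂c₂T₂)/(m₁c₁ + m₂c₂) = 849.52 K.
ΔS₁ = m₁c₁ ln(T_f/T₁) = 171.275 × ln(849.52/1070) = -39.521 J/K.
ΔS₂ = m₂c₂ ln(T_f/T₂) = 266.838 × ln(849.52/708) = 48.625 J/K.
ΔS_total = -39.521 + 48.625 = 9.1 J/K.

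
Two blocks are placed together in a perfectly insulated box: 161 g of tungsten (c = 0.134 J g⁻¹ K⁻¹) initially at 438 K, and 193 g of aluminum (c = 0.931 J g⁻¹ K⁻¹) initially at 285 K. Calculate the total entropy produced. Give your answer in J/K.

Energy balance: T_f = (m₁c₁T₁ + m₂c₂T₂)/(m₁c₁ + m₂c₂) = 301.4 K.
ΔS₁ = m₁c₁ ln(T_f/T₁) = 21.574 × ln(301.4/438) = -8.064 J/K.
ΔS₂ = m₂c₂ ln(T_f/T₂) = 179.683 × ln(301.4/285) = 10.05 J/K.
ΔS_total = -8.064 + 10.05 = 1.99 J/K.

ΔS_total = 1.99 J/K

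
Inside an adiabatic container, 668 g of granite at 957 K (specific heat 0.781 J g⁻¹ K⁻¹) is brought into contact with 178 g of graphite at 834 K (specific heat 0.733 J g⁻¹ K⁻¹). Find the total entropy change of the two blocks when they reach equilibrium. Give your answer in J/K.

ΔS_total = 0.961 J/K

Energy balance: T_f = (m₁c₁T₁ + m₂c₂T₂)/(m₁c₁ + m₂c₂) = 932.39 K.
ΔS₁ = m₁c₁ ln(T_f/T₁) = 521.708 × ln(932.39/957) = -13.59 J/K.
ΔS₂ = m₂c₂ ln(T_f/T₂) = 130.474 × ln(932.39/834) = 14.551 J/K.
ΔS_total = -13.59 + 14.551 = 0.961 J/K.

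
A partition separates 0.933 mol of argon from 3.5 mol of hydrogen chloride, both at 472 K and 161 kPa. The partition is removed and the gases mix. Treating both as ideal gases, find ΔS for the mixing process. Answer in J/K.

ΔS_mix = 19 J/K

Mole fractions: x_A = 0.933/4.43 = 0.21, x_B = 0.79.
ΔS_mix = −R(n_A ln x_A + n_B ln x_B) = −8.314 × (0.933 ln 0.21 + 3.5 ln 0.79) = 19 J/K.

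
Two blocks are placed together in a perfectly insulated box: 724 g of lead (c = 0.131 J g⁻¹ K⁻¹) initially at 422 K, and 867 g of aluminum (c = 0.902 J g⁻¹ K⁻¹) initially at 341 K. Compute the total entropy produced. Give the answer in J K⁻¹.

Energy balance: T_f = (m₁c₁T₁ + m₂c₂T₂)/(m₁c₁ + m₂c₂) = 349.76 K.
ΔS₁ = m₁c₁ ln(T_f/T₁) = 94.844 × ln(349.76/422) = -17.81 J/K.
ΔS₂ = m₂c₂ ln(T_f/T₂) = 782.034 × ln(349.76/341) = 19.84 J/K.
ΔS_total = -17.81 + 19.84 = 2.03 J/K.

ΔS_total = 2.03 J/K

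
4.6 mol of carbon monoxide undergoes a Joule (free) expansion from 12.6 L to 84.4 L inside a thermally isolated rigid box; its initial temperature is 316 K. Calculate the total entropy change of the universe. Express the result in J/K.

For an ideal gas in free expansion Q = 0 and W = 0, so T is unchanged.
Entropy is a state function; using a reversible isothermal path, ΔS_gas = nR ln(V₂/V₁) = 4.6 × 8.314 × ln(84.4/12.6) = 72.7 J/K.
The insulated surroundings exchange no heat, so ΔS_surr = 0 and ΔS_universe = ΔS_gas.

ΔS_universe = 72.7 J/K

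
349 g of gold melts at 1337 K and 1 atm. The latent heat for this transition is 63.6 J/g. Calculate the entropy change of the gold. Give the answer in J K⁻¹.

Heat absorbed by the substance: Q = mL = 349 × 63.6 = 22196.4 J.
At constant T, ΔS = Q_rev/T = 22196.4 / 1337 = 16.6 J/K.

ΔS = 16.6 J/K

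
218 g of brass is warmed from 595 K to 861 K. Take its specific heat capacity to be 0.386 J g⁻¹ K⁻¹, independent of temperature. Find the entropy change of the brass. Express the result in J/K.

ΔS = ∫dQ_rev/T = m c ln(T₂/T₁) = 218 × 0.386 × ln(861/595) = 31.1 J/K.

ΔS = 31.1 J/K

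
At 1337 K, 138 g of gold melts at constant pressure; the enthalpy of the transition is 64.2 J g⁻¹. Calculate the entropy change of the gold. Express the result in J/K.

Heat absorbed by the substance: Q = mL = 138 × 64.2 = 8859.6 J.
At constant T, ΔS = Q_rev/T = 8859.6 / 1337 = 6.63 J/K.

ΔS = 6.63 J/K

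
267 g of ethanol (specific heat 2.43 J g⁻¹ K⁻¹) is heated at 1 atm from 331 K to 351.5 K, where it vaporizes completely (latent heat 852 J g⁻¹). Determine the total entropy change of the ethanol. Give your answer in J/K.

Warming step: ΔS₁ = m c ln(T_tr/T_i) = 267 × 2.43 × ln(351.5/331) = 38.99 J/K.
Phase change: ΔS₂ = +mL/T_tr = 267 × 852 / 351.5 = 647.2 J/K.
ΔS_total = (38.99) + (647.2) = 686 J/K.

ΔS = 686 J/K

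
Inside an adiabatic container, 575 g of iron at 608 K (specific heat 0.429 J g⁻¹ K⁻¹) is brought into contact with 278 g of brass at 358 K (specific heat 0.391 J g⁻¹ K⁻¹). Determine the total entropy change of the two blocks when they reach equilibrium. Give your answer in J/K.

ΔS_total = 9.81 J/K

Energy balance: T_f = (m₁c₁T₁ + m₂c₂T₂)/(m₁c₁ + m₂c₂) = 531.53 K.
ΔS₁ = m₁c₁ ln(T_f/T₁) = 246.675 × ln(531.53/608) = -33.1557 J/K.
ΔS₂ = m₂c₂ ln(T_f/T₂) = 108.698 × ln(531.53/358) = 42.9608 J/K.
ΔS_total = -33.1557 + 42.9608 = 9.81 J/K.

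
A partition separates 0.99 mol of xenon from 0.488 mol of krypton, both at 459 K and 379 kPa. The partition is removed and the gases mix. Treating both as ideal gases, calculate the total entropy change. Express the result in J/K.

ΔS_mix = 7.79 J/K

Mole fractions: x_A = 0.99/1.48 = 0.67, x_B = 0.33.
ΔS_mix = −R(n_A ln x_A + n_B ln x_B) = −8.314 × (0.99 ln 0.67 + 0.488 ln 0.33) = 7.79 J/K.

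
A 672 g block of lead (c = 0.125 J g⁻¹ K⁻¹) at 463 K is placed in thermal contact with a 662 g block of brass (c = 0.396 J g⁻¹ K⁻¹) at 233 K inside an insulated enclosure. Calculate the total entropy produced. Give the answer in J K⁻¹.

Energy balance: T_f = (m₁c₁T₁ + m₂c₂T₂)/(m₁c₁ + m₂c₂) = 288.81 K.
ΔS₁ = m₁c₁ ln(T_f/T₁) = 84 × ln(288.81/463) = -39.64 J/K.
ΔS₂ = m₂c₂ ln(T_f/T₂) = 262.152 × ln(288.81/233) = 56.3 J/K.
ΔS_total = -39.64 + 56.3 = 16.7 J/K.

ΔS_total = 16.7 J/K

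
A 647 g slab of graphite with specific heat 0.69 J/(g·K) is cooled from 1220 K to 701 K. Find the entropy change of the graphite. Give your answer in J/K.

ΔS = ∫dQ_rev/T = m c ln(T₂/T₁) = 647 × 0.69 × ln(701/1220) = -247 J/K.

ΔS = -247 J/K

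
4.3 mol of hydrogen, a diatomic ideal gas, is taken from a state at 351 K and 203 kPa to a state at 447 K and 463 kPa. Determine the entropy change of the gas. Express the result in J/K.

ΔS = nC_p ln(T₂/T₁) − nR ln(P₂/P₁), with C_p = 7R/2 = 29.1 J mol⁻¹ K⁻¹ for a diatomic ideal gas.
ΔS = 4.3 × [29.1 × ln(447/351) − 8.314 × ln(463/203)] = 0.775 J/K.

ΔS = 0.775 J/K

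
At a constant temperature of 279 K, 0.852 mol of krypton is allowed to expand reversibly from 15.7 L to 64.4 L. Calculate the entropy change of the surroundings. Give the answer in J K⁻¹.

For an isothermal ideal gas ΔS_gas = nR ln(V₂/V₁) = 0.852 × 8.314 × ln(64.4/15.7) = 10 J/K.
The process is reversible, so ΔS_surr = −ΔS_gas = -10 J/K and ΔS_universe = 0.

ΔS_surr = -10 J/K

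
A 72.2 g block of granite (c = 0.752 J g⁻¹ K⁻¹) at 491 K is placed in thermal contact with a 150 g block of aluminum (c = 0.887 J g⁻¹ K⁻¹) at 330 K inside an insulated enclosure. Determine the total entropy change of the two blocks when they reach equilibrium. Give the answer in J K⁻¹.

ΔS_total = 3.2 J/K

Energy balance: T_f = (m₁c₁T₁ + m₂c₂T₂)/(m₁c₁ + m₂c₂) = 376.66 K.
ΔS₁ = m₁c₁ ln(T_f/T₁) = 54.2944 × ln(376.66/491) = -14.394 J/K.
ΔS₂ = m₂c₂ ln(T_f/T₂) = 133.05 × ln(376.66/330) = 17.596 J/K.
ΔS_total = -14.394 + 17.596 = 3.2 J/K.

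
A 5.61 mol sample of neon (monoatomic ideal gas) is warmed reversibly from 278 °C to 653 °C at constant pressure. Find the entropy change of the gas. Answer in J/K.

In kelvin: T₁ = 551.15 K, T₂ = 926.15 K. At constant pressure, ΔS = nC_p ln(T₂/T₁) with C_p = 5R/2 = 20.79 J mol⁻¹ K⁻¹.
ΔS = 5.61 × 20.79 × ln(926.15/551.15) = 60.5 J/K.

ΔS = 60.5 J/K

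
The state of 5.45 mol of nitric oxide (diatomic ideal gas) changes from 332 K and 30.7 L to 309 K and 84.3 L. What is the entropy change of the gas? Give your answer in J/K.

ΔS = 37.6 J/K

Entropy is a state function: ΔS = nC_V ln(T₂/T₁) + nR ln(V₂/V₁), with C_V = 5R/2 = 20.79 J mol⁻¹ K⁻¹ for a diatomic ideal gas.
ΔS = 5.45 × [20.79 × ln(309/332) + 8.314 × ln(84.3/30.7)] = 37.6 J/K.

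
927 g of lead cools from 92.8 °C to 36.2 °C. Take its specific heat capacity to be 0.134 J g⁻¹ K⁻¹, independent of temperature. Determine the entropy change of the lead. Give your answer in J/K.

In kelvin: T₁ = 365.95 K, T₂ = 309.35 K. ΔS = ∫dQ_rev/T = m c ln(T₂/T₁) = 927 × 0.134 × ln(309.35/365.95) = -20.9 J/K.

ΔS = -20.9 J/K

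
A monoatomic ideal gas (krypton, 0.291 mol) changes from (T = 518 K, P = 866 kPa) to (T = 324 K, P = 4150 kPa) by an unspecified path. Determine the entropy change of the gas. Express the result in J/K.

ΔS = -6.63 J/K

ΔS = nC_p ln(T₂/T₁) − nR ln(P₂/P₁), with C_p = 5R/2 = 20.79 J mol⁻¹ K⁻¹ for a monoatomic ideal gas.
ΔS = 0.291 × [20.79 × ln(324/518) − 8.314 × ln(4150/866)] = -6.63 J/K.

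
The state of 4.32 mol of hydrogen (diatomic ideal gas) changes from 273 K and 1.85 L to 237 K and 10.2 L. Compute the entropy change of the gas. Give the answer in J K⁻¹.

Entropy is a state function: ΔS = nC_V ln(T₂/T₁) + nR ln(V₂/V₁), with C_V = 5R/2 = 20.79 J mol⁻¹ K⁻¹ for a diatomic ideal gas.
ΔS = 4.32 × [20.79 × ln(237/273) + 8.314 × ln(10.2/1.85)] = 48.6 J/K.

ΔS = 48.6 J/K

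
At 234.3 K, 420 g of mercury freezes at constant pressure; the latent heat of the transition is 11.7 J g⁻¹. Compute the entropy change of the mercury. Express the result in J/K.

Heat released by the substance: Q = −mL = −420 × 11.7 = −4914 J.
At constant T, ΔS = Q_rev/T = −4914 / 234.3 = -21 J/K.

ΔS = -21 J/K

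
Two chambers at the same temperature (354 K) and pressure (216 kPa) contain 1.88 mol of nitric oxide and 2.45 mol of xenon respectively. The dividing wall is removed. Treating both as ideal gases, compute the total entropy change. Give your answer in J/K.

Mole fractions: x_A = 1.88/4.33 = 0.434, x_B = 0.566.
ΔS_mix = −R(n_A ln x_A + n_B ln x_B) = −8.314 × (1.88 ln 0.434 + 2.45 ln 0.566) = 24.6 J/K.

ΔS_mix = 24.6 J/K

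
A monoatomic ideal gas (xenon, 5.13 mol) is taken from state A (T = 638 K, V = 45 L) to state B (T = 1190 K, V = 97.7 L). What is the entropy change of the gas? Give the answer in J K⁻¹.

ΔS = 72.9 J/K

Entropy is a state function: ΔS = nC_V ln(T₂/T₁) + nR ln(V₂/V₁), with C_V = 3R/2 = 12.47 J mol⁻¹ K⁻¹ for a monoatomic ideal gas.
ΔS = 5.13 × [12.47 × ln(1190/638) + 8.314 × ln(97.7/45)] = 72.9 J/K.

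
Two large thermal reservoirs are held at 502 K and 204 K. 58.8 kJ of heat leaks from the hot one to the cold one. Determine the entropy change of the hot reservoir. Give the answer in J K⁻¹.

The hot reservoir loses heat Q, so ΔS_hot = −Q/T_H = −58800/502 = -117 J/K.

ΔS_hot = -117 J/K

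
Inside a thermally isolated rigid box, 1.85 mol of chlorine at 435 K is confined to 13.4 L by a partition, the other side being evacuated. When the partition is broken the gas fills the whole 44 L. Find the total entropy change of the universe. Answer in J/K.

For an ideal gas in free expansion Q = 0 and W = 0, so T is unchanged.
Entropy is a state function; using a reversible isothermal path, ΔS_gas = nR ln(V₂/V₁) = 1.85 × 8.314 × ln(44/13.4) = 18.3 J/K.
The insulated surroundings exchange no heat, so ΔS_surr = 0 and ΔS_universe = ΔS_gas.

ΔS_universe = 18.3 J/K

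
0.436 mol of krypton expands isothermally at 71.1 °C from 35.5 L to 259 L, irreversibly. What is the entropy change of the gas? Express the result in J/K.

Entropy is a state function, so ΔS_gas depends only on the end states.
For an isothermal ideal gas ΔS_gas = nR ln(V₂/V₁) = 0.436 × 8.314 × ln(259/35.5) = 7.2 J/K.

ΔS_gas = 7.2 J/K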